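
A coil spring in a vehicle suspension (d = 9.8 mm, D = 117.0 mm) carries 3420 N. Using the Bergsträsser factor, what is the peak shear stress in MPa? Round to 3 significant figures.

Spring index C = D/d = 117.0/9.8 = 11.9388
K_B = (4C+2)/(4C−3) = 49.755/44.755 = 1.1117
τ₀ = 8FD/(πd³) = 8·3420·117.0/(π·9.8³) = 3.20112e+06/2956.8 = 1082.6 MPa
τ_max = K·τ₀ = 1.1117 × 1082.6 = 1203.6 MPa

1200 MPa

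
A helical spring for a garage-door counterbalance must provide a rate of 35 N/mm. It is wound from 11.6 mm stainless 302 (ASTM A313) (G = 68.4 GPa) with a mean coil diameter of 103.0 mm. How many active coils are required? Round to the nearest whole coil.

N_a = Gd⁴/(8D³k) = (68.4×10³ × 11.6⁴)/(8 × 103.0³ × 35)
    = 1.23848e+09 / 3.05964e+08 = 4.048 → 4 coils

4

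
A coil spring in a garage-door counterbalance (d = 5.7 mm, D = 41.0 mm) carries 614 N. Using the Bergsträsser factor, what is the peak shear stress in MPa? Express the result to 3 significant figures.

Spring index C = D/d = 41.0/5.7 = 7.1930
K_B = (4C+2)/(4C−3) = 30.772/25.772 = 1.1940
τ₀ = 8FD/(πd³) = 8·614·41.0/(π·5.7³) = 201392/581.8 = 346.15 MPa
τ_max = K·τ₀ = 1.1940 × 346.15 = 413.31 MPa

413 MPa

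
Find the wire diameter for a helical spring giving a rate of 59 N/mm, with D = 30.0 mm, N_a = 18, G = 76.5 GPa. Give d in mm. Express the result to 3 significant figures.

d = (8D³N_a·k / G)^(1/4) = (8·30.0³·18·59 / (76.5×10³))^0.25
  = (2998.6)^0.25 = 7.4000 mm

7.40 mm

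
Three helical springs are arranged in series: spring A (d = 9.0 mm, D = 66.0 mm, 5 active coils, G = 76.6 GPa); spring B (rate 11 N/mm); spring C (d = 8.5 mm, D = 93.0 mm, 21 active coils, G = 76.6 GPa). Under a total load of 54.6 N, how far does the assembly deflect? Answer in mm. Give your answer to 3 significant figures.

k_A = Gd⁴/(8D³N_a) = (76.6×10³)(9.0⁴)/(8·66.0³·5) = 43.703 N/mm
k_C = Gd⁴/(8D³N_a) = (76.6×10³)(8.5⁴)/(8·93.0³·21) = 2.959 N/mm
Series: 1/k_eq = 1/43.703 + 1/11 + 1/2.959 = 0.45174; k_eq = 2.2137 N/mm
δ = F/k_eq = 54.6/2.2137 = 24.665 mm

24.7 mm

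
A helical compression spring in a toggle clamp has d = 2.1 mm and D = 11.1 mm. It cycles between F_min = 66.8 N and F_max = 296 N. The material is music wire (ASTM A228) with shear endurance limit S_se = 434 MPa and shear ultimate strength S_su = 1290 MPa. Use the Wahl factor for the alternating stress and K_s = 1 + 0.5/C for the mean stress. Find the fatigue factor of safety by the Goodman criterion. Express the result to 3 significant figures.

C = D/d = 11.1/2.1 = 5.2857; K_W = (4C−1)/(4C−4)+0.615/C = 1.2914; K_s = 1+0.5/C = 1.0946
F_a = (F_max−F_min)/2 = 114.6 N; F_m = (F_max+F_min)/2 = 181.4 N
τ_a = K_W·8F_aD/(πd³) = 1.2914 × 349.78 = 451.68 MPa
τ_m = K_s·8F_mD/(πd³) = 1.0946 × 553.66 = 606.03 MPa
Goodman: 1/n_f = τ_a/S_se + τ_m/S_su = 451.68/434 + 606.03/1290 = 1.04075 + 0.46979 = 1.5105
n_f = 1/1.5105 = 0.662

0.662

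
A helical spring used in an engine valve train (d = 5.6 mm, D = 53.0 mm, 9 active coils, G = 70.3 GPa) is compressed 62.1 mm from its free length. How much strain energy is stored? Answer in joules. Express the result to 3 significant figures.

k = Gd⁴/(8D³N_a) = (70.3×10³)(5.6⁴)/(8·53.0³·9) = 6.4498 N/mm
U = ½kδ² = 0.5 × 6.4498 × 62.1² = 12437 N·mm = 12.437 J

12.4 J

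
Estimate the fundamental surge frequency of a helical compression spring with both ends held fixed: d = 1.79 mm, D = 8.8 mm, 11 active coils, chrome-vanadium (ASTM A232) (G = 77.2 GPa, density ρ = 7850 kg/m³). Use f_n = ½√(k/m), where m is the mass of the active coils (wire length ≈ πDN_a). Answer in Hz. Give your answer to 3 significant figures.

742 Hz

k = Gd⁴/(8D³N_a) = (77.2×10³)(1.79⁴)/(8·8.8³·11) = 13.216 N/mm = 13216 N/m
Wire length L = πDN_a = π·8.8·11 = 304.11 mm
m = ρ·(πd²/4)·L = 7850 × 2.5165×10⁻⁶ m² × 0.30411 m = 0.0060075 kg
f_n = ½√(k/m) = 0.5·√(13216/0.0060075) = 0.5·√(2.1999e+06) = 741.61 Hz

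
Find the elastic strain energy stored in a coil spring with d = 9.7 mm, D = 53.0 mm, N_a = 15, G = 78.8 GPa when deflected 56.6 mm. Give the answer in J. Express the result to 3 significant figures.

62.5 J

k = Gd⁴/(8D³N_a) = (78.8×10³)(9.7⁴)/(8·53.0³·15) = 39.048 N/mm
U = ½kδ² = 0.5 × 39.048 × 56.6² = 62547 N·mm = 62.547 J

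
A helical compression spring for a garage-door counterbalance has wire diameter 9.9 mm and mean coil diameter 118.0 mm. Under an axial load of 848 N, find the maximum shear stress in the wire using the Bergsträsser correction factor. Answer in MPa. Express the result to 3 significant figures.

Spring index C = D/d = 118.0/9.9 = 11.9192
K_B = (4C+2)/(4C−3) = 49.677/44.677 = 1.1119
τ₀ = 8FD/(πd³) = 8·848·118.0/(π·9.9³) = 800512/3048.3 = 262.61 MPa
τ_max = K·τ₀ = 1.1119 × 262.61 = 292 MPa

292 MPa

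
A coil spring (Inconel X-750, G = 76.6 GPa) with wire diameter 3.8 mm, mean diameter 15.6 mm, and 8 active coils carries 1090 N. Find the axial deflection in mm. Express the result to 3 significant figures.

k = Gd⁴/(8D³N_a) = (76.6×10³)(3.8⁴)/(8·15.6³·8) = 65.737 N/mm
δ = F/k = 1090 / 65.737 = 16.581 mm

16.6 mm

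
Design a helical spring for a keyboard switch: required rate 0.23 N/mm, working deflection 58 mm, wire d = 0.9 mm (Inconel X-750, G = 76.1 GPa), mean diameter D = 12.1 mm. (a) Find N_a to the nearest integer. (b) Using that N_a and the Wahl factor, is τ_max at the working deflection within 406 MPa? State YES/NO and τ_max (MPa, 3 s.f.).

N_a = Gd⁴/(8D³k) = (76.1×10³)(0.9⁴)/(8·12.1³·0.23) = 15.32 → N_a = 15
Actual rate k = Gd⁴/(8D³·15) = 0.23486 N/mm
Working load F = kδ = 0.23486·58 = 13.622 N
C = 12.1/0.9 = 13.4444; K_W = (4C−1)/(4C−4)+0.615/C = 1.1060
τ_max = K_W·8FD/(πd³) = 1.1060·575.76 = 636.8 MPa
τ_max > 406 MPa → exceeds allowable

(a) 15 coils; (b) NO, τ_max = 637 MPa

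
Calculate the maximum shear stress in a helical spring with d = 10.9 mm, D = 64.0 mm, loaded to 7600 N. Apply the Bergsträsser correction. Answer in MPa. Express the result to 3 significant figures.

Spring index C = D/d = 64.0/10.9 = 5.8716
K_B = (4C+2)/(4C−3) = 25.486/20.486 = 1.2441
τ₀ = 8FD/(πd³) = 8·7600·64.0/(π·10.9³) = 3.8912e+06/4068.5 = 956.43 MPa
τ_max = K·τ₀ = 1.2441 × 956.43 = 1189.9 MPa

1190 MPa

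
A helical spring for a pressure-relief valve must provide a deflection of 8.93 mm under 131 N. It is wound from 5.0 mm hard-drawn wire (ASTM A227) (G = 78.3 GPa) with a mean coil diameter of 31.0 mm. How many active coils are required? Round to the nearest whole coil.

14

Required rate k = F/δ = 131/8.93 = 14.67 N/mm
N_a = Gd⁴/(8D³k) = (78.3×10³ × 5.0⁴)/(8 × 31.0³ × 14.67)
    = 4.89375e+07 / 3.49619e+06 = 14 → 14 coils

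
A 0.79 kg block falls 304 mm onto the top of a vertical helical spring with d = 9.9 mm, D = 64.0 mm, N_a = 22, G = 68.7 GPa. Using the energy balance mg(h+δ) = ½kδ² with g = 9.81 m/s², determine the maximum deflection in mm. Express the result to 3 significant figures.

18.7 mm

k = Gd⁴/(8D³N_a) = (68.7×10³)(9.9⁴)/(8·64.0³·22) = 14.304 N/mm
W = mg = 0.79 × 9.81 = 7.7499 N
½kδ² − Wδ − Wh = 0 → δ = (W + √(W² + 2kWh))/k
δ = (7.7499 + √(60.061 + 67397.6))/14.304 = (7.7499 + 259.73)/14.304 = 18.7 mm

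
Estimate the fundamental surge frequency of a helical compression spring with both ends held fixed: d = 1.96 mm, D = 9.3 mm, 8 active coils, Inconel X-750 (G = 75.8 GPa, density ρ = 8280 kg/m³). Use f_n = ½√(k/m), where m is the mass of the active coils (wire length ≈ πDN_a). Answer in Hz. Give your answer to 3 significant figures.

965 Hz

k = Gd⁴/(8D³N_a) = (75.8×10³)(1.96⁴)/(8·9.3³·8) = 21.73 N/mm = 21730 N/m
Wire length L = πDN_a = π·9.3·8 = 233.73 mm
m = ρ·(πd²/4)·L = 8280 × 3.0172×10⁻⁶ m² × 0.23373 m = 0.0058392 kg
f_n = ½√(k/m) = 0.5·√(21730/0.0058392) = 0.5·√(3.7214e+06) = 964.55 Hz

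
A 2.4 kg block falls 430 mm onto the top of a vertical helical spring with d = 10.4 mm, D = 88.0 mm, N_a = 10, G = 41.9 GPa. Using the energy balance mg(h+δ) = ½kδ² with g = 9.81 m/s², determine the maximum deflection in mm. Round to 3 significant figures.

k = Gd⁴/(8D³N_a) = (41.9×10³)(10.4⁴)/(8·88.0³·10) = 8.991 N/mm
W = mg = 2.4 × 9.81 = 23.544 N
½kδ² − Wδ − Wh = 0 → δ = (W + √(W² + 2kWh))/k
δ = (23.544 + √(554.32 + 182049))/8.991 = (23.544 + 427.32)/8.991 = 50.146 mm

50.1 mm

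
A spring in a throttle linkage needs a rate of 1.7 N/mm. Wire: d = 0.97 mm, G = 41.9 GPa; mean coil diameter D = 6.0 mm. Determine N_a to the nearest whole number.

13

N_a = Gd⁴/(8D³k) = (41.9×10³ × 0.97⁴)/(8 × 6.0³ × 1.7)
    = 37093.8 / 2937.6 = 12.63 → 13 coils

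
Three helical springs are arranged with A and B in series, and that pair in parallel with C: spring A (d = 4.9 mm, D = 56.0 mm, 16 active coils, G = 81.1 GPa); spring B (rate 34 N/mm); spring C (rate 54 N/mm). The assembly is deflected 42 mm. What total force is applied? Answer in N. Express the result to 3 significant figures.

2350 N

k_A = Gd⁴/(8D³N_a) = (81.1×10³)(4.9⁴)/(8·56.0³·16) = 2.0798 N/mm
Springs A,B series: k_AB = 1/(1/2.0798+1/34) = 1.96 N/mm; parallel with C: k_eq = 1.96+54 = 55.96 N/mm
F = k_eq·δ = 55.96·42 = 2350.3 N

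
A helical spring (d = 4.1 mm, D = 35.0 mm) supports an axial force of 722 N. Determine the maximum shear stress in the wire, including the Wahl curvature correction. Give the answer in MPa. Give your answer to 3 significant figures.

Spring index C = D/d = 35.0/4.1 = 8.5366
K_W = (4C−1)/(4C−4) + 0.615/C = 33.146/30.146 + 0.0720 = 1.1716
τ₀ = 8FD/(πd³) = 8·722·35.0/(π·4.1³) = 202160/216.52 = 933.67 MPa
τ_max = K·τ₀ = 1.1716 × 933.67 = 1093.8 MPa

1090 MPa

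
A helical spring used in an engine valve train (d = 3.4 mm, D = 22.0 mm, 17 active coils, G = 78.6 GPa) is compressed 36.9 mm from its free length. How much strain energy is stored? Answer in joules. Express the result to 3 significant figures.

k = Gd⁴/(8D³N_a) = (78.6×10³)(3.4⁴)/(8·22.0³·17) = 7.2532 N/mm
U = ½kδ² = 0.5 × 7.2532 × 36.9² = 4938 N·mm = 4.938 J

4.94 J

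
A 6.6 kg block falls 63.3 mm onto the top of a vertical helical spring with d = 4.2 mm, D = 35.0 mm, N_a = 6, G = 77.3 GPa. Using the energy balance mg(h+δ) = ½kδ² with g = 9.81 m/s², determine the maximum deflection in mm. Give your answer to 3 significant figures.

k = Gd⁴/(8D³N_a) = (77.3×10³)(4.2⁴)/(8·35.0³·6) = 11.688 N/mm
W = mg = 6.6 × 9.81 = 64.746 N
½kδ² − Wδ − Wh = 0 → δ = (W + √(W² + 2kWh))/k
δ = (64.746 + √(4192 + 95802.7))/11.688 = (64.746 + 316.22)/11.688 = 32.595 mm

32.6 mm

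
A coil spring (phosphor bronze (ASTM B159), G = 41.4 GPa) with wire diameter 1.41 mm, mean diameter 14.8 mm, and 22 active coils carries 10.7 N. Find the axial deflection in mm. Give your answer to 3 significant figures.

k = Gd⁴/(8D³N_a) = (41.4×10³)(1.41⁴)/(8·14.8³·22) = 0.2868 N/mm
δ = F/k = 10.7 / 0.2868 = 37.308 mm

37.3 mm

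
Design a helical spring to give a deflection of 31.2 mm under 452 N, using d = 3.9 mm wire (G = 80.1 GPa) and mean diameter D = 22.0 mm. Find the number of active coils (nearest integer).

Required rate k = F/δ = 452/31.2 = 14.487 N/mm
N_a = Gd⁴/(8D³k) = (80.1×10³ × 3.9⁴)/(8 × 22.0³ × 14.487)
    = 1.85307e+07 / 1.23408e+06 = 15.02 → 15 coils

15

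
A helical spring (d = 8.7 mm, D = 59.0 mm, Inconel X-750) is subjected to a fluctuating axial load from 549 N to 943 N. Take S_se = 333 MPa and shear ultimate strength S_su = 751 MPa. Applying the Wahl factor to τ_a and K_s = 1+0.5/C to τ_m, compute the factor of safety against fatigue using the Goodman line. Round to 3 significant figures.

2.45

C = D/d = 59.0/8.7 = 6.7816; K_W = (4C−1)/(4C−4)+0.615/C = 1.2204; K_s = 1+0.5/C = 1.0737
F_a = (F_max−F_min)/2 = 197 N; F_m = (F_max+F_min)/2 = 746 N
τ_a = K_W·8F_aD/(πd³) = 1.2204 × 44.947 = 54.854 MPa
τ_m = K_s·8F_mD/(πd³) = 1.0737 × 170.21 = 182.75 MPa
Goodman: 1/n_f = τ_a/S_se + τ_m/S_su = 54.854/333 + 182.75/751 = 0.16473 + 0.24335 = 0.40807
n_f = 1/0.40807 = 2.451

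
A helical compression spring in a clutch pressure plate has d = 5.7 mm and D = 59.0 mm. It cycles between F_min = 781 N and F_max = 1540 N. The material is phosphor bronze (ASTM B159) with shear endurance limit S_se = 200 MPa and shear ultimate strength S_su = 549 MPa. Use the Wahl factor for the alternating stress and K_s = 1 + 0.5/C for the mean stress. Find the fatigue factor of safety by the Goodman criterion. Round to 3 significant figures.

0.282

C = D/d = 59.0/5.7 = 10.3509; K_W = (4C−1)/(4C−4)+0.615/C = 1.1396; K_s = 1+0.5/C = 1.0483
F_a = (F_max−F_min)/2 = 379.5 N; F_m = (F_max+F_min)/2 = 1160.5 N
τ_a = K_W·8F_aD/(πd³) = 1.1396 × 307.88 = 350.86 MPa
τ_m = K_s·8F_mD/(πd³) = 1.0483 × 941.48 = 986.96 MPa
Goodman: 1/n_f = τ_a/S_se + τ_m/S_su = 350.86/200 + 986.96/549 = 1.75432 + 1.79774 = 3.5521
n_f = 1/3.5521 = 0.2815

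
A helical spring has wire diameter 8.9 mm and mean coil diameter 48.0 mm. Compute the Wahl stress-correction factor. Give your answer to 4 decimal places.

1.2847

C = D/d = 48.0/8.9 = 5.3933
K_W = (4C−1)/(4C−4) + 0.615/C = 20.573/17.573 + 0.1140 = 1.2847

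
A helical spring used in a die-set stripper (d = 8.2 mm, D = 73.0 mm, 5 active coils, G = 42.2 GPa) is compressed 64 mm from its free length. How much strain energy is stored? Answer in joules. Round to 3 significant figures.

k = Gd⁴/(8D³N_a) = (42.2×10³)(8.2⁴)/(8·73.0³·5) = 12.261 N/mm
U = ½kδ² = 0.5 × 12.261 × 64² = 25111 N·mm = 25.111 J

25.1 J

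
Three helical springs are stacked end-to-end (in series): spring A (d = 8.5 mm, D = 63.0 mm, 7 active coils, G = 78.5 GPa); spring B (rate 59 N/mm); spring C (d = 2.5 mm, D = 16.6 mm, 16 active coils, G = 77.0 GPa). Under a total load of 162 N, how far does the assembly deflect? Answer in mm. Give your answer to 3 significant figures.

k_A = Gd⁴/(8D³N_a) = (78.5×10³)(8.5⁴)/(8·63.0³·7) = 29.264 N/mm
k_C = Gd⁴/(8D³N_a) = (77.0×10³)(2.5⁴)/(8·16.6³·16) = 5.1371 N/mm
Series: 1/k_eq = 1/29.264 + 1/59 + 1/5.1371 = 0.24578; k_eq = 4.0686 N/mm
δ = F/k_eq = 162/4.0686 = 39.817 mm

39.8 mm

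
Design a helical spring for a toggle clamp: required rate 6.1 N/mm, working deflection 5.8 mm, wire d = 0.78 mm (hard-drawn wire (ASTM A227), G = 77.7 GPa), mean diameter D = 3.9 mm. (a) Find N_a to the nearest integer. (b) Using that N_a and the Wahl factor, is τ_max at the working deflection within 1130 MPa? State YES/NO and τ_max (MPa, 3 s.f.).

N_a = Gd⁴/(8D³k) = (77.7×10³)(0.78⁴)/(8·3.9³·6.1) = 9.935 → N_a = 10
Actual rate k = Gd⁴/(8D³·10) = 6.0606 N/mm
Working load F = kδ = 6.0606·5.8 = 35.151 N
C = 3.9/0.78 = 5.0000; K_W = (4C−1)/(4C−4)+0.615/C = 1.3105
τ_max = K_W·8FD/(πd³) = 1.3105·735.64 = 964.05 MPa
τ_max ≤ 1130 MPa → acceptable

(a) 10 coils; (b) YES, τ_max = 964 MPa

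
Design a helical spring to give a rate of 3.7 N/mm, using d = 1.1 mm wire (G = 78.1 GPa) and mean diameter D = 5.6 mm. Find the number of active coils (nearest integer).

N_a = Gd⁴/(8D³k) = (78.1×10³ × 1.1⁴)/(8 × 5.6³ × 3.7)
    = 114346 / 5198.23 = 22 → 22 coils

22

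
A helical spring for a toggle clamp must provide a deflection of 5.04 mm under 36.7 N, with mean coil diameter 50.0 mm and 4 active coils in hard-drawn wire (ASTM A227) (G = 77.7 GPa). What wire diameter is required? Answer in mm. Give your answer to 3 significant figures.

4.40 mm

Required rate k = F/δ = 36.7/5.04 = 7.2817 N/mm
d = (8D³N_a·k / G)^(1/4) = (8·50.0³·4·7.2817 / (77.7×10³))^0.25
  = (374.86)^0.25 = 4.4002 mm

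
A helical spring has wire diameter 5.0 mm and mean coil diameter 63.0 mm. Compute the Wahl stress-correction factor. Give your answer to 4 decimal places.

C = D/d = 63.0/5.0 = 12.6000
K_W = (4C−1)/(4C−4) + 0.615/C = 49.400/46.400 + 0.0488 = 1.1135

1.1135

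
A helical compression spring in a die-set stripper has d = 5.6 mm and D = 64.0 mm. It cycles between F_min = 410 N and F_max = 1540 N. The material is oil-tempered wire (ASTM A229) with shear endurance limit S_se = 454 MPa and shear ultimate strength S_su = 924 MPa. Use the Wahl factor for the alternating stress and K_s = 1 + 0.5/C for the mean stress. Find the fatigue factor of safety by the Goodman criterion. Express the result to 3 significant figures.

C = D/d = 64.0/5.6 = 11.4286; K_W = (4C−1)/(4C−4)+0.615/C = 1.1257; K_s = 1+0.5/C = 1.0437
F_a = (F_max−F_min)/2 = 565 N; F_m = (F_max+F_min)/2 = 975 N
τ_a = K_W·8F_aD/(πd³) = 1.1257 × 524.33 = 590.25 MPa
τ_m = K_s·8F_mD/(πd³) = 1.0437 × 904.82 = 944.4 MPa
Goodman: 1/n_f = τ_a/S_se + τ_m/S_su = 590.25/454 + 944.4/924 = 1.30012 + 1.02208 = 2.3222
n_f = 1/2.3222 = 0.4306

0.431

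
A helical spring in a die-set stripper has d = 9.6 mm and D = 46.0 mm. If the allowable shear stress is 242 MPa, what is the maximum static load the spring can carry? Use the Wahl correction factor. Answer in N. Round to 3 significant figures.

C = D/d = 46.0/9.6 = 4.7917
K_W = (4C−1)/(4C−4) + 0.615/C = 18.167/15.167 + 0.1283 = 1.3262
τ_max = K·8FD/(πd³) → F_max = τ_allow·πd³/(8DK)
F_max = 242·π·9.6³/(8·46.0·1.3262) = 6.7263e+05/488.02 = 1378.3 N

1380 N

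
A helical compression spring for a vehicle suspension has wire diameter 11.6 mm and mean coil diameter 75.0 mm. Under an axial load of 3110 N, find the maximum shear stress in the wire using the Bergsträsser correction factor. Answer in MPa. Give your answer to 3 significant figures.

464 MPa

Spring index C = D/d = 75.0/11.6 = 6.4655
K_B = (4C+2)/(4C−3) = 27.862/22.862 = 1.2187
τ₀ = 8FD/(πd³) = 8·3110·75.0/(π·11.6³) = 1.866e+06/4903.7 = 380.53 MPa
τ_max = K·τ₀ = 1.2187 × 380.53 = 463.75 MPa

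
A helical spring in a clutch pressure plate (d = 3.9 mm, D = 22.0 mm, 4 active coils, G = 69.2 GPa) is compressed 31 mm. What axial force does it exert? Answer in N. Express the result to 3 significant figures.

1460 N

k = Gd⁴/(8D³N_a) = (69.2×10³)(3.9⁴)/(8·22.0³·4) = 46.984 N/mm
F = k·δ = 46.984 × 31 = 1456.5 N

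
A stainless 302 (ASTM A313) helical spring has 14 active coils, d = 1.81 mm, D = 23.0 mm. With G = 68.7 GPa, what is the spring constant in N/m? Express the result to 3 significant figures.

k = Gd⁴/(8D³N_a) = (68.7×10³ × 1.81⁴) / (8 × 23.0³ × 14)
  = 737346 / 1.3627e+06 = 0.54109 N/mm = 541.09 N/m

541 N/m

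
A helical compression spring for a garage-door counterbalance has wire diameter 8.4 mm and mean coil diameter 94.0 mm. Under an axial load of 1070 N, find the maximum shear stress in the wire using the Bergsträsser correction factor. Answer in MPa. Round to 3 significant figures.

Spring index C = D/d = 94.0/8.4 = 11.1905
K_B = (4C+2)/(4C−3) = 46.762/41.762 = 1.1197
τ₀ = 8FD/(πd³) = 8·1070·94.0/(π·8.4³) = 804640/1862 = 432.13 MPa
τ_max = K·τ₀ = 1.1197 × 432.13 = 483.87 MPa

484 MPa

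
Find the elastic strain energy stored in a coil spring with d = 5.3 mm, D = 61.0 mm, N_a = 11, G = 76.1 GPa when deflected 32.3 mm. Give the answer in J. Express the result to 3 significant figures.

k = Gd⁴/(8D³N_a) = (76.1×10³)(5.3⁴)/(8·61.0³·11) = 3.0062 N/mm
U = ½kδ² = 0.5 × 3.0062 × 32.3² = 1568.2 N·mm = 1.5682 J

1.57 J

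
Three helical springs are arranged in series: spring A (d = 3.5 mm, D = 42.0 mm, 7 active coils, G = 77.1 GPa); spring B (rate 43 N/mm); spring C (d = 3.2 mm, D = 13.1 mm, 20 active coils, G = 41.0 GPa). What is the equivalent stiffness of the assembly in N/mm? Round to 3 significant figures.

2.15 N/mm

k_A = Gd⁴/(8D³N_a) = (77.1×10³)(3.5⁴)/(8·42.0³·7) = 2.7886 N/mm
k_C = Gd⁴/(8D³N_a) = (41.0×10³)(3.2⁴)/(8·13.1³·20) = 11.952 N/mm
Series: 1/k_eq = 1/2.7886 + 1/43 + 1/11.952 = 0.46552; k_eq = 2.1481 N/mm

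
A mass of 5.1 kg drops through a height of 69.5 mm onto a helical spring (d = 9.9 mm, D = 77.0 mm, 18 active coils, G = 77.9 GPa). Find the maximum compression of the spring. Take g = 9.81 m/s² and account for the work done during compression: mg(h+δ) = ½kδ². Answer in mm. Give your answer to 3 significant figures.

29.5 mm

k = Gd⁴/(8D³N_a) = (77.9×10³)(9.9⁴)/(8·77.0³·18) = 11.383 N/mm
W = mg = 5.1 × 9.81 = 50.031 N
½kδ² − Wδ − Wh = 0 → δ = (W + √(W² + 2kWh))/k
δ = (50.031 + √(2503.1 + 79158.5))/11.383 = (50.031 + 285.76)/11.383 = 29.501 mm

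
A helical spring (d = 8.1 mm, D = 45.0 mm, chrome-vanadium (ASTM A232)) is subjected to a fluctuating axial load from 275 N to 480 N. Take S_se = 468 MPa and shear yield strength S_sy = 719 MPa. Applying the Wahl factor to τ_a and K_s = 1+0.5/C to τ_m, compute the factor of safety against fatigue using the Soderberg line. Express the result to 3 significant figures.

5.45

C = D/d = 45.0/8.1 = 5.5556; K_W = (4C−1)/(4C−4)+0.615/C = 1.2753; K_s = 1+0.5/C = 1.0900
F_a = (F_max−F_min)/2 = 102.5 N; F_m = (F_max+F_min)/2 = 377.5 N
τ_a = K_W·8F_aD/(πd³) = 1.2753 × 22.101 = 28.187 MPa
τ_m = K_s·8F_mD/(πd³) = 1.0900 × 81.398 = 88.724 MPa
Soderberg: 1/n_f = τ_a/S_se + τ_m/S_sy = 28.187/468 + 88.724/719 = 0.06023 + 0.12340 = 0.18363
n_f = 1/0.18363 = 5.446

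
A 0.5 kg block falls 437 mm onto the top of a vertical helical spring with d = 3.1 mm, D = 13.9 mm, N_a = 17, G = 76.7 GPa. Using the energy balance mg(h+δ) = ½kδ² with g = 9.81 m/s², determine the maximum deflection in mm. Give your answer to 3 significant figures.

k = Gd⁴/(8D³N_a) = (76.7×10³)(3.1⁴)/(8·13.9³·17) = 19.394 N/mm
W = mg = 0.5 × 9.81 = 4.905 N
½kδ² − Wδ − Wh = 0 → δ = (W + √(W² + 2kWh))/k
δ = (4.905 + √(24.059 + 83139.9))/19.394 = (4.905 + 288.38)/19.394 = 15.123 mm

15.1 mm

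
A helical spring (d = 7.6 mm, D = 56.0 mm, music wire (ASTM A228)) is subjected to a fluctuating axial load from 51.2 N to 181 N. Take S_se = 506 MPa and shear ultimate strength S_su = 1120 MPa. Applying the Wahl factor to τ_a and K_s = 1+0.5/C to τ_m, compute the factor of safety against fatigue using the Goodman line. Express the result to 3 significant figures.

11.6

C = D/d = 56.0/7.6 = 7.3684; K_W = (4C−1)/(4C−4)+0.615/C = 1.2012; K_s = 1+0.5/C = 1.0679
F_a = (F_max−F_min)/2 = 64.9 N; F_m = (F_max+F_min)/2 = 116.1 N
τ_a = K_W·8F_aD/(πd³) = 1.2012 × 21.083 = 25.326 MPa
τ_m = K_s·8F_mD/(πd³) = 1.0679 × 37.715 = 40.275 MPa
Goodman: 1/n_f = τ_a/S_se + τ_m/S_su = 25.326/506 + 40.275/1120 = 0.05005 + 0.03596 = 0.08601
n_f = 1/0.08601 = 11.63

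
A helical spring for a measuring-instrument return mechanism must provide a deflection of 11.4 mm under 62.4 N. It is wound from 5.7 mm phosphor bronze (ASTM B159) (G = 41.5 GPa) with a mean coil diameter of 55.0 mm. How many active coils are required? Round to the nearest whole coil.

6

Required rate k = F/δ = 62.4/11.4 = 5.4737 N/mm
N_a = Gd⁴/(8D³k) = (41.5×10³ × 5.7⁴)/(8 × 55.0³ × 5.4737)
    = 4.38074e+07 / 7.28547e+06 = 6.013 → 6 coils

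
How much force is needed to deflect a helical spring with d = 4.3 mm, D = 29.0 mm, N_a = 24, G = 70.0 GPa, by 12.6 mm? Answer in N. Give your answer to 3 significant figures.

64.4 N

k = Gd⁴/(8D³N_a) = (70.0×10³)(4.3⁴)/(8·29.0³·24) = 5.1107 N/mm
F = k·δ = 5.1107 × 12.6 = 64.394 N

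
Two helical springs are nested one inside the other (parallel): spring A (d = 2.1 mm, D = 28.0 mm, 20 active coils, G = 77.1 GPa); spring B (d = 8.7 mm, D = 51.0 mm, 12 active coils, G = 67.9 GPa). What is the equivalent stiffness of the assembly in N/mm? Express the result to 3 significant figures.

31.0 N/mm

k_A = Gd⁴/(8D³N_a) = (77.1×10³)(2.1⁴)/(8·28.0³·20) = 0.42691 N/mm
k_B = Gd⁴/(8D³N_a) = (67.9×10³)(8.7⁴)/(8·51.0³·12) = 30.547 N/mm
Parallel: k_eq = 0.42691 + 30.547 = 30.974 N/mm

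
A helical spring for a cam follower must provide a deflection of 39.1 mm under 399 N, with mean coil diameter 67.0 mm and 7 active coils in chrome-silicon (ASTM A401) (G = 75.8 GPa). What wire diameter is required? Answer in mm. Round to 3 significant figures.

6.90 mm

Required rate k = F/δ = 399/39.1 = 10.205 N/mm
d = (8D³N_a·k / G)^(1/4) = (8·67.0³·7·10.205 / (75.8×10³))^0.25
  = (2267.5)^0.25 = 6.9006 mm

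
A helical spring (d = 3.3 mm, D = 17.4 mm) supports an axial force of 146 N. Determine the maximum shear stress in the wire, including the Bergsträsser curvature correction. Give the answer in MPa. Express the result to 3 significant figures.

Spring index C = D/d = 17.4/3.3 = 5.2727
K_B = (4C+2)/(4C−3) = 23.091/18.091 = 1.2764
τ₀ = 8FD/(πd³) = 8·146·17.4/(π·3.3³) = 20323.2/112.9 = 180.01 MPa
τ_max = K·τ₀ = 1.2764 × 180.01 = 229.76 MPa

230 MPa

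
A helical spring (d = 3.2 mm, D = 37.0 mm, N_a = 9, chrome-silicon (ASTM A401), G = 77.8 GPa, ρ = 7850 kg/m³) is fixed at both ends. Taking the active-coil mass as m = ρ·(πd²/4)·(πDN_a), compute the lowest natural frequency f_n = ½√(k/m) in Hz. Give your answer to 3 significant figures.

k = Gd⁴/(8D³N_a) = (77.8×10³)(3.2⁴)/(8·37.0³·9) = 2.2369 N/mm = 2236.9 N/m
Wire length L = πDN_a = π·37.0·9 = 1046.2 mm
m = ρ·(πd²/4)·L = 7850 × 8.0425×10⁻⁶ m² × 1.0462 m = 0.066047 kg
f_n = ½√(k/m) = 0.5·√(2236.9/0.066047) = 0.5·√(33868) = 92.016 Hz

92.0 Hz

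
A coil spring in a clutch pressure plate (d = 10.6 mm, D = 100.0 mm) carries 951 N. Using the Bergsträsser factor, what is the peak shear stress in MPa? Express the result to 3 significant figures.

Spring index C = D/d = 100.0/10.6 = 9.4340
K_B = (4C+2)/(4C−3) = 39.736/34.736 = 1.1439
τ₀ = 8FD/(πd³) = 8·951·100.0/(π·10.6³) = 760800/3741.7 = 203.33 MPa
τ_max = K·τ₀ = 1.1439 × 203.33 = 232.6 MPa

233 MPa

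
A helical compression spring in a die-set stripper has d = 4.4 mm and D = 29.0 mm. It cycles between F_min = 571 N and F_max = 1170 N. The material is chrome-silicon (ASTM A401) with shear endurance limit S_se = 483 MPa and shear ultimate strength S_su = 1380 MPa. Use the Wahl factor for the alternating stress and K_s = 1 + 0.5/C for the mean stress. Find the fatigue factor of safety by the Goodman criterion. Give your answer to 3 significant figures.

0.801

C = D/d = 29.0/4.4 = 6.5909; K_W = (4C−1)/(4C−4)+0.615/C = 1.2275; K_s = 1+0.5/C = 1.0759
F_a = (F_max−F_min)/2 = 299.5 N; F_m = (F_max+F_min)/2 = 870.5 N
τ_a = K_W·8F_aD/(πd³) = 1.2275 × 259.64 = 318.7 MPa
τ_m = K_s·8F_mD/(πd³) = 1.0759 × 754.66 = 811.91 MPa
Goodman: 1/n_f = τ_a/S_se + τ_m/S_su = 318.7/483 + 811.91/1380 = 0.65984 + 0.58834 = 1.2482
n_f = 1/1.2482 = 0.8012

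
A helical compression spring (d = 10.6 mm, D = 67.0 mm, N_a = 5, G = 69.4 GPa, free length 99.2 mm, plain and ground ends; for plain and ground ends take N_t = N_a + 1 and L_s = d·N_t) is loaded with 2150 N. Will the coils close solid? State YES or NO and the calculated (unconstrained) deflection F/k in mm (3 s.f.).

NO, δ = 29.5 mm

k = Gd⁴/(8D³N_a) = (69.4×10³)(10.6⁴)/(8·67.0³·5) = 72.828 N/mm
N_t = 6; L_s = 10.6·6 = 63.6 mm; δ_solid = L₀ − L_s = 99.2 − 63.6 = 35.6 mm
δ = F/k = 2150/72.828 = 29.522 mm
δ < δ_solid → spring does not go solid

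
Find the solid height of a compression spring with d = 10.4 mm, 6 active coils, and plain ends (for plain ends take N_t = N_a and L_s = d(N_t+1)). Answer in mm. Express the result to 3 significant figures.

plain ends: N_t = N_a = 6
L_s = d·(N_t+1) = 10.4 × 7 = 72.8 mm

72.8 mm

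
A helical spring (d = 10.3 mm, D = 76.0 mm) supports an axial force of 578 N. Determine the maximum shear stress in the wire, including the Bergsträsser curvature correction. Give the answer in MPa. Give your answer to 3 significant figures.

122 MPa

Spring index C = D/d = 76.0/10.3 = 7.3786
K_B = (4C+2)/(4C−3) = 31.515/26.515 = 1.1886
τ₀ = 8FD/(πd³) = 8·578·76.0/(π·10.3³) = 351424/3432.9 = 102.37 MPa
τ_max = K·τ₀ = 1.1886 × 102.37 = 121.67 MPa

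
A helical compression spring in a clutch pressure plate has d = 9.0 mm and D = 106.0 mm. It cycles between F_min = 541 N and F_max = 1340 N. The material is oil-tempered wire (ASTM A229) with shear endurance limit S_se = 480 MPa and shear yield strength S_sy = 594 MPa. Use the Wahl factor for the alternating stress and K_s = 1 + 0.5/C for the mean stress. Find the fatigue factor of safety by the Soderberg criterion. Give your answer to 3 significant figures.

1.05

C = D/d = 106.0/9.0 = 11.7778; K_W = (4C−1)/(4C−4)+0.615/C = 1.1218; K_s = 1+0.5/C = 1.0425
F_a = (F_max−F_min)/2 = 399.5 N; F_m = (F_max+F_min)/2 = 940.5 N
τ_a = K_W·8F_aD/(πd³) = 1.1218 × 147.92 = 165.94 MPa
τ_m = K_s·8F_mD/(πd³) = 1.0425 × 348.24 = 363.02 MPa
Soderberg: 1/n_f = τ_a/S_se + τ_m/S_sy = 165.94/480 + 363.02/594 = 0.34571 + 0.61115 = 0.95686
n_f = 1/0.95686 = 1.045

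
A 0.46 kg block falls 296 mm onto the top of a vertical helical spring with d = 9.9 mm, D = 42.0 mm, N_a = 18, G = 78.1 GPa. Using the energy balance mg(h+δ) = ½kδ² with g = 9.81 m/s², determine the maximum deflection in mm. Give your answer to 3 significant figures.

6.23 mm

k = Gd⁴/(8D³N_a) = (78.1×10³)(9.9⁴)/(8·42.0³·18) = 70.32 N/mm
W = mg = 0.46 × 9.81 = 4.5126 N
½kδ² − Wδ − Wh = 0 → δ = (W + √(W² + 2kWh))/k
δ = (4.5126 + √(20.364 + 187858))/70.32 = (4.5126 + 433.45)/70.32 = 6.2281 mm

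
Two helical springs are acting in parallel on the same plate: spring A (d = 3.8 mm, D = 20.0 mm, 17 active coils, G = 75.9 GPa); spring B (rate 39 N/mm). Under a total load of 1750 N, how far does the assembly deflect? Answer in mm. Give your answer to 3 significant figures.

k_A = Gd⁴/(8D³N_a) = (75.9×10³)(3.8⁴)/(8·20.0³·17) = 14.546 N/mm
Parallel: k_eq = 14.546 + 39 = 53.546 N/mm
δ = F/k_eq = 1750/53.546 = 32.682 mm

32.7 mm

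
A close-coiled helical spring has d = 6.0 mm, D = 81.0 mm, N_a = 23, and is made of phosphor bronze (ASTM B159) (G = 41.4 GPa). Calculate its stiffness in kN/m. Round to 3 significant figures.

k = Gd⁴/(8D³N_a) = (41.4×10³ × 6.0⁴) / (8 × 81.0³ × 23)
  = 5.36544e+07 / 9.77851e+07 = 0.5487 N/mm

0.549 kN/m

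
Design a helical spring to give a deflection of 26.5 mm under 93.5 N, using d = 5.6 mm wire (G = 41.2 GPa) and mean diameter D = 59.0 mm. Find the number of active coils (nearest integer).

Required rate k = F/δ = 93.5/26.5 = 3.5283 N/mm
N_a = Gd⁴/(8D³k) = (41.2×10³ × 5.6⁴)/(8 × 59.0³ × 3.5283)
    = 4.05181e+07 / 5.79711e+06 = 6.989 → 7 coils

7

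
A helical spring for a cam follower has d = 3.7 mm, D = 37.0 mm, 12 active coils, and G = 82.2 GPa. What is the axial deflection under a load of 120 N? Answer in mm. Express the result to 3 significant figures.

k = Gd⁴/(8D³N_a) = (82.2×10³)(3.7⁴)/(8·37.0³·12) = 3.1681 N/mm
δ = F/k = 120 / 3.1681 = 37.877 mm

37.9 mm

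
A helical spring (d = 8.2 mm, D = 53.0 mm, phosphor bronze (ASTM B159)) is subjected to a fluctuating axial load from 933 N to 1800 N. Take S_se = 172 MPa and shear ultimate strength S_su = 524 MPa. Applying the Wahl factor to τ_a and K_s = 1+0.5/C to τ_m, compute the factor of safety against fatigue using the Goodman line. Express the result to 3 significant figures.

0.691

C = D/d = 53.0/8.2 = 6.4634; K_W = (4C−1)/(4C−4)+0.615/C = 1.2324; K_s = 1+0.5/C = 1.0774
F_a = (F_max−F_min)/2 = 433.5 N; F_m = (F_max+F_min)/2 = 1366.5 N
τ_a = K_W·8F_aD/(πd³) = 1.2324 × 106.11 = 130.78 MPa
τ_m = K_s·8F_mD/(πd³) = 1.0774 × 334.49 = 360.37 MPa
Goodman: 1/n_f = τ_a/S_se + τ_m/S_su = 130.78/172 + 360.37/524 = 0.76032 + 0.68772 = 1.448
n_f = 1/1.448 = 0.6906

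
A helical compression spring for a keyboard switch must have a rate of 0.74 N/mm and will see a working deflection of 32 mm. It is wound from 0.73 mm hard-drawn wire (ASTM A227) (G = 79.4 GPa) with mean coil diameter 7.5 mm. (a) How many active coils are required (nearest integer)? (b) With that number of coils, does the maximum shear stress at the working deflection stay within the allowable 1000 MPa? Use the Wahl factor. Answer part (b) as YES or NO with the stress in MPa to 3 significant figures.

N_a = Gd⁴/(8D³k) = (79.4×10³)(0.73⁴)/(8·7.5³·0.74) = 9.028 → N_a = 9
Actual rate k = Gd⁴/(8D³·9) = 0.74233 N/mm
Working load F = kδ = 0.74233·32 = 23.754 N
C = 7.5/0.73 = 10.2740; K_W = (4C−1)/(4C−4)+0.615/C = 1.1407
τ_max = K_W·8FD/(πd³) = 1.1407·1166.2 = 1330.3 MPa
τ_max > 1000 MPa → exceeds allowable

(a) 9 coils; (b) NO, τ_max = 1330 MPa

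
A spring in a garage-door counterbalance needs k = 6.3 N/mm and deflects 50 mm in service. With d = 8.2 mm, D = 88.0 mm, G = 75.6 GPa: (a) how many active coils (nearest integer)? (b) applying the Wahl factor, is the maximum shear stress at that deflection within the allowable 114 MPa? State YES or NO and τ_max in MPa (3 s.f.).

N_a = Gd⁴/(8D³k) = (75.6×10³)(8.2⁴)/(8·88.0³·6.3) = 9.952 → N_a = 10
Actual rate k = Gd⁴/(8D³·10) = 6.2696 N/mm
Working load F = kδ = 6.2696·50 = 313.48 N
C = 88.0/8.2 = 10.7317; K_W = (4C−1)/(4C−4)+0.615/C = 1.1344
τ_max = K_W·8FD/(πd³) = 1.1344·127.41 = 144.53 MPa
τ_max > 114 MPa → exceeds allowable

(a) 10 coils; (b) NO, τ_max = 145 MPa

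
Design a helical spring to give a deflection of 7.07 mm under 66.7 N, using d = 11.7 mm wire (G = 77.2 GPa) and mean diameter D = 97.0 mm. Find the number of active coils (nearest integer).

Required rate k = F/δ = 66.7/7.07 = 9.4342 N/mm
N_a = Gd⁴/(8D³k) = (77.2×10³ × 11.7⁴)/(8 × 97.0³ × 9.4342)
    = 1.44664e+09 / 6.88829e+07 = 21 → 21 coils

21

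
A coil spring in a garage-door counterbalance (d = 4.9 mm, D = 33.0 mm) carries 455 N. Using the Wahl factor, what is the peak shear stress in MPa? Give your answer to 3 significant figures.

397 MPa

Spring index C = D/d = 33.0/4.9 = 6.7347
K_W = (4C−1)/(4C−4) + 0.615/C = 25.939/22.939 + 0.0913 = 1.2221
τ₀ = 8FD/(πd³) = 8·455·33.0/(π·4.9³) = 120120/369.61 = 325 MPa
τ_max = K·τ₀ = 1.2221 × 325 = 397.18 MPa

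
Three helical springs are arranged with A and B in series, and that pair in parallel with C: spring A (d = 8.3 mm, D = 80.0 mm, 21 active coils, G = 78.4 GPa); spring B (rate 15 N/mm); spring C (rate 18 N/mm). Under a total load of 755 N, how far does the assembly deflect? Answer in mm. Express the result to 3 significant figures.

35.4 mm

k_A = Gd⁴/(8D³N_a) = (78.4×10³)(8.3⁴)/(8·80.0³·21) = 4.3256 N/mm
Springs A,B series: k_AB = 1/(1/4.3256+1/15) = 3.3574 N/mm; parallel with C: k_eq = 3.3574+18 = 21.357 N/mm
δ = F/k_eq = 755/21.357 = 35.351 mm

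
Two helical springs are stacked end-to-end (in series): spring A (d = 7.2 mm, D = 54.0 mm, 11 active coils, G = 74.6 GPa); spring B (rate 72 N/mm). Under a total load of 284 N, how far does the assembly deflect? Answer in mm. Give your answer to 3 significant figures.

23.6 mm

k_A = Gd⁴/(8D³N_a) = (74.6×10³)(7.2⁴)/(8·54.0³·11) = 14.468 N/mm
Series: 1/k_eq = 1/14.468 + 1/72 = 0.083008; k_eq = 12.047 N/mm
δ = F/k_eq = 284/12.047 = 23.574 mm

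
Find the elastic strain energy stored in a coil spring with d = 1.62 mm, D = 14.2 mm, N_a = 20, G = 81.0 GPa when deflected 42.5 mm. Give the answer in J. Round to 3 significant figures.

k = Gd⁴/(8D³N_a) = (81.0×10³)(1.62⁴)/(8·14.2³·20) = 1.2178 N/mm
U = ½kδ² = 0.5 × 1.2178 × 42.5² = 1099.8 N·mm = 1.0998 J

1.10 J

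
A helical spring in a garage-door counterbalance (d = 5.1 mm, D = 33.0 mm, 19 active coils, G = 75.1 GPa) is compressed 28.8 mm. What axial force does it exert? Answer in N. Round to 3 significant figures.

268 N

k = Gd⁴/(8D³N_a) = (75.1×10³)(5.1⁴)/(8·33.0³·19) = 9.3011 N/mm
F = k·δ = 9.3011 × 28.8 = 267.87 N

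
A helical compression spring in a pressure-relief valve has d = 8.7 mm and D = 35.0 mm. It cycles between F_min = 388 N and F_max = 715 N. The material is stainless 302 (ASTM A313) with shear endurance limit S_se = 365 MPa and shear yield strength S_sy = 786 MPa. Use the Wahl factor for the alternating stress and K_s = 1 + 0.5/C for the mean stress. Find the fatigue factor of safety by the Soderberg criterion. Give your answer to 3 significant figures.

5.22

C = D/d = 35.0/8.7 = 4.0230; K_W = (4C−1)/(4C−4)+0.615/C = 1.4010; K_s = 1+0.5/C = 1.1243
F_a = (F_max−F_min)/2 = 163.5 N; F_m = (F_max+F_min)/2 = 551.5 N
τ_a = K_W·8F_aD/(πd³) = 1.4010 × 22.129 = 31.003 MPa
τ_m = K_s·8F_mD/(πd³) = 1.1243 × 74.644 = 83.921 MPa
Soderberg: 1/n_f = τ_a/S_se + τ_m/S_sy = 31.003/365 + 83.921/786 = 0.08494 + 0.10677 = 0.19171
n_f = 1/0.19171 = 5.216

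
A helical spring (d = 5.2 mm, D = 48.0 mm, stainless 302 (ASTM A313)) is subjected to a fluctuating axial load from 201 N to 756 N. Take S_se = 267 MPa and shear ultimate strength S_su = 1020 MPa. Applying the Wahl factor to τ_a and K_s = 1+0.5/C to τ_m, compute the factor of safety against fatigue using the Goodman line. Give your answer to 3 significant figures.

C = D/d = 48.0/5.2 = 9.2308; K_W = (4C−1)/(4C−4)+0.615/C = 1.1577; K_s = 1+0.5/C = 1.0542
F_a = (F_max−F_min)/2 = 277.5 N; F_m = (F_max+F_min)/2 = 478.5 N
τ_a = K_W·8F_aD/(πd³) = 1.1577 × 241.23 = 279.29 MPa
τ_m = K_s·8F_mD/(πd³) = 1.0542 × 415.96 = 438.49 MPa
Goodman: 1/n_f = τ_a/S_se + τ_m/S_su = 279.29/267 + 438.49/1020 = 1.04601 + 0.42989 = 1.4759
n_f = 1/1.4759 = 0.6775

0.678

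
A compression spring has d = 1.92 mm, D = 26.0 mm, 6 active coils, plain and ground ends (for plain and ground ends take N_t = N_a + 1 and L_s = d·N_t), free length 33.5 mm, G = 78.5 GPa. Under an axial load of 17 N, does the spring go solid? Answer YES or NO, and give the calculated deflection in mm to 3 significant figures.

NO, δ = 13.4 mm

k = Gd⁴/(8D³N_a) = (78.5×10³)(1.92⁴)/(8·26.0³·6) = 1.2645 N/mm
N_t = 7; L_s = 1.92·7 = 13.44 mm; δ_solid = L₀ − L_s = 33.5 − 13.44 = 20.06 mm
δ = F/k = 17/1.2645 = 13.444 mm
δ < δ_solid → spring does not go solid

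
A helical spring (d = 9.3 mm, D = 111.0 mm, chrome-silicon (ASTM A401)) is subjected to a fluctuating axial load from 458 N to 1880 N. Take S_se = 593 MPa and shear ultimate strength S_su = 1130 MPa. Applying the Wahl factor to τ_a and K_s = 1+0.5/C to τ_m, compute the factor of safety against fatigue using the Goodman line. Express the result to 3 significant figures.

C = D/d = 111.0/9.3 = 11.9355; K_W = (4C−1)/(4C−4)+0.615/C = 1.1201; K_s = 1+0.5/C = 1.0419
F_a = (F_max−F_min)/2 = 711 N; F_m = (F_max+F_min)/2 = 1169 N
τ_a = K_W·8F_aD/(πd³) = 1.1201 × 249.85 = 279.86 MPa
τ_m = K_s·8F_mD/(πd³) = 1.0419 × 410.8 = 428.01 MPa
Goodman: 1/n_f = τ_a/S_se + τ_m/S_su = 279.86/593 + 428.01/1130 = 0.47194 + 0.37877 = 0.85071
n_f = 1/0.85071 = 1.175

1.18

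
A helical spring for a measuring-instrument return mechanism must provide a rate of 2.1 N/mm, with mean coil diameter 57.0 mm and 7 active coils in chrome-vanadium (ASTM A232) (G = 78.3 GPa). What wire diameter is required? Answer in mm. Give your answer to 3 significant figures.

4.08 mm

d = (8D³N_a·k / G)^(1/4) = (8·57.0³·7·2.1 / (78.3×10³))^0.25
  = (278.14)^0.25 = 4.0838 mm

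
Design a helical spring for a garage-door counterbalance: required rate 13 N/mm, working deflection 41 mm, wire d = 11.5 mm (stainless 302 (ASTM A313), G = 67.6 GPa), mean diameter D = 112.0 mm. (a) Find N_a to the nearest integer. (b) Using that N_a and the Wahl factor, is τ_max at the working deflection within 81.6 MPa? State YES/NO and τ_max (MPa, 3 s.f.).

(a) 8 coils; (b) NO, τ_max = 116 MPa

N_a = Gd⁴/(8D³k) = (67.6×10³)(11.5⁴)/(8·112.0³·13) = 8.092 → N_a = 8
Actual rate k = Gd⁴/(8D³·8) = 13.149 N/mm
Working load F = kδ = 13.149·41 = 539.12 N
C = 112.0/11.5 = 9.7391; K_W = (4C−1)/(4C−4)+0.615/C = 1.1490
τ_max = K_W·8FD/(πd³) = 1.1490·101.1 = 116.16 MPa
τ_max > 81.6 MPa → exceeds allowable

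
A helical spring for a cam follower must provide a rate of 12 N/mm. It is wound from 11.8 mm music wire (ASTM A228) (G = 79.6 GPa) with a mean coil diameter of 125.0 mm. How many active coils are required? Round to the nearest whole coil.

N_a = Gd⁴/(8D³k) = (79.6×10³ × 11.8⁴)/(8 × 125.0³ × 12)
    = 1.54327e+09 / 1.875e+08 = 8.231 → 8 coils

8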